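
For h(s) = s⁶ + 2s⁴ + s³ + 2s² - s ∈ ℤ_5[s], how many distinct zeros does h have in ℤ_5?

Evaluate at each of the 5 elements of ℤ_5:
h(0) = 0 → root; h(1) = 0 → root; h(2) = 0 → root; h(3) = 3; h(4) = 0 → root.
Roots: {0, 1, 2, 4}.

4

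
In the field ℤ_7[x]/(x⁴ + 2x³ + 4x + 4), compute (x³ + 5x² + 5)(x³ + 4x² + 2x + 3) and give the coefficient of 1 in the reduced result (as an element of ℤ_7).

4

Multiply in ℤ_7[x]: (x³ + 5x² + 5)·(x³ + 4x² + 2x + 3) = x⁶ + 2x⁵ + x⁴ + 4x³ + 3x + 1.
Reduce using x⁴ ≡ 5x³ + 3x + 3 (mod x⁴ + 2x³ + 4x + 4).
Reduced: 5x³ + 3x² + 6x + 4.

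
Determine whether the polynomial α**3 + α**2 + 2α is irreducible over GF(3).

No

Write h(α) = α**3 + α**2 + 2α.
Check for roots in GF(3): h(0) = 0 → root; h(1) = 1; h(2) = 1.
h(0) = 0, so (α) divides h(α); h is reducible.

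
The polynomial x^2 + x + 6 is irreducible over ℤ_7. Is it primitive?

Write f(x) = x^2 + x + 6.
|GF(7^2)^×| = 7^2 − 1 = 48. Prime factorization: 48 = 2^4·3.
f is primitive ⇔ x has order 48 in GF(7)[x]/(f), i.e. x^(48/q) ≠ 1 for each prime q | 48.
x^(24) mod f = 6.
x^(16) mod f = 1
Since x^(16) = 1, the order of x divides 16 < 48; not primitive.

No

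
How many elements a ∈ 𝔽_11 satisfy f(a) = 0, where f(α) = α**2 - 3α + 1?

2

Evaluate at each of the 11 elements of 𝔽_11:
f(0) = 1; f(1) = 10; f(2) = 10; f(3) = 1; f(4) = 5; f(5) = 0 → root; f(6) = 8; f(7) = 7; f(8) = 8; f(9) = 0 → root; f(10) = 5.
Roots: {5, 9}.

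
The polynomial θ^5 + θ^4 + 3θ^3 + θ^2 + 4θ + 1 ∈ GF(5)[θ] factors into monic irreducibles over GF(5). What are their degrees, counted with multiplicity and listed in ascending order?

1, 1, 3

Write f(θ) = θ^5 + θ^4 + 3θ^3 + θ^2 + 4θ + 1.
Roots in GF(5): f(0) = 1; f(1) = 1; f(2) = 0 → root; f(3) = 2; f(4) = 0 → root.
Linear factors from roots: (θ + 3), (θ + 1).
Complete factorization: f(θ) = (θ + 1)·(θ + 3)·(θ^3 + 2θ^2 + 2θ + 2).
Factor degrees with multiplicity: 1 + 1 + 3 = 5.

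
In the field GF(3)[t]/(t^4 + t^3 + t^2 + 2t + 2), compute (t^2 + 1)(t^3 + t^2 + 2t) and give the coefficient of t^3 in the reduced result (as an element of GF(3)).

2

Multiply in GF(3)[t]: (t^2 + 1)·(t^3 + t^2 + 2t) = t^5 + t^4 + t^2 + 2t.
Reduce using t^4 ≡ 2t^3 + 2t^2 + t + 1 (mod t^4 + t^3 + t^2 + 2t + 2).
Reduced: 2t^3 + 2t^2.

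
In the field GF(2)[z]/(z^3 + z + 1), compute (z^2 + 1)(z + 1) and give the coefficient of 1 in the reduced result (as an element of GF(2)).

Multiply in GF(2)[z]: (z^2 + 1)·(z + 1) = z^3 + z^2 + z + 1.
Reduce using z^3 ≡ z + 1 (mod z^3 + z + 1).
Reduced: z^2.

0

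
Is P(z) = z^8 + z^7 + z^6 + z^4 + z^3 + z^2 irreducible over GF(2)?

No

Check for roots in GF(2): P(0) = 0 → root; P(1) = 0 → root.
P(0) = 0, so (z) divides P(z); P is reducible.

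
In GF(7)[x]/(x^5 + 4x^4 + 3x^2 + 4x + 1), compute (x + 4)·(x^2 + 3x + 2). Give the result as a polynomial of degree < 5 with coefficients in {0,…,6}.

Multiply in GF(7)[x]: (x + 4)·(x^2 + 3x + 2) = x^3 + 1.
Reduced: x^3 + 1.

x^3 + 1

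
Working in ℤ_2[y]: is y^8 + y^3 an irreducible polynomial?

No

Write P(y) = y^8 + y^3.
Check for roots in ℤ_2: P(0) = 0 → root; P(1) = 0 → root.
P(0) = 0, so (y) divides P(y); P is reducible.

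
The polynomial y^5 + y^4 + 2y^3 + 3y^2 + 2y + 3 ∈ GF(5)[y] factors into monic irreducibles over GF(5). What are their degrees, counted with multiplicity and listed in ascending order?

5

Write h(y) = y^5 + y^4 + 2y^3 + 3y^2 + 2y + 3.
Roots in GF(5): h(0) = 3; h(1) = 2; h(2) = 3; h(3) = 4; h(4) = 2.
Complete factorization: h(y) = (y^5 + y^4 + 2y^3 + 3y^2 + 2y + 3).
Factor degrees with multiplicity: 5 = 5.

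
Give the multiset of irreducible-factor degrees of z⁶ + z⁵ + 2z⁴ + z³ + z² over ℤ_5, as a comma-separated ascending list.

1, 1, 1, 1, 2

Write f(z) = z⁶ + z⁵ + 2z⁴ + z³ + z².
Roots in ℤ_5: f(0) = 0 → root; f(1) = 1; f(2) = 0 → root; f(3) = 0 → root; f(4) = 2.
Linear factors from roots: (z), (z + 3), (z + 2).
Complete factorization: f(z) = (z + 2)·(z + 3)·(z)^2·(z² + z + 1).
Factor degrees with multiplicity: 1 + 1 + 1 + 1 + 2 = 6.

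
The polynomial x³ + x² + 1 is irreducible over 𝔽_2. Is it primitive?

Write f(x) = x³ + x² + 1.
|GF(2^3)^×| = 2^3 − 1 = 7. Prime factorization: 7 = 7.
f is primitive ⇔ x has order 7 in GF(2)[x]/(f), i.e. x^(7/q) ≠ 1 for each prime q | 7.
x^(1) mod f = x.
None equal 1, so x has full order 7; f is primitive.

Yes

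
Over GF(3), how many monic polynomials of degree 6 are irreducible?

By the necklace-counting formula, N_3(6) = (1/6) Σ_{d|6} μ(6/d)·3^d.
Divisors of 6: 1, 2, 3, 6; μ(6/d) for each: 1, -1, -1, 1.
Σ = 3^1 − 3^2 − 3^3 + 3^6 = 696.
N = 696/6 = 116.

116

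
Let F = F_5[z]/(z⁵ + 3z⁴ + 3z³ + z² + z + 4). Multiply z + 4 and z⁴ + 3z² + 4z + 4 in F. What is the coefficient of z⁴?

1

Multiply in F_5[z]: (z + 4)·(z⁴ + 3z² + 4z + 4) = z⁵ + 4z⁴ + 3z³ + z² + 1.
Reduce using z⁵ ≡ 2z⁴ + 2z³ + 4z² + 4z + 1 (mod z⁵ + 3z⁴ + 3z³ + z² + z + 4).
Reduced: z⁴ + 4z + 2.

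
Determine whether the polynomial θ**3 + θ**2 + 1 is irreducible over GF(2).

Write g(θ) = θ**3 + θ**2 + 1.
Check for roots in GF(2): g(0) = 1; g(1) = 1.
No roots. A degree-3 polynomial over a field with no linear factor is irreducible.

Yes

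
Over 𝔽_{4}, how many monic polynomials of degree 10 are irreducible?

x^(4^10) − x is the product of all monic irreducibles of degree dividing 10; Möbius inversion gives N = (1/10) Σ μ(10/d)·4^d.
Divisors of 10: 1, 2, 5, 10; μ(10/d) for each: 1, -1, -1, 1.
Σ = 4^1 − 4^2 − 4^5 + 4^10 = 1047540.
N = 1047540/10 = 104754.

104754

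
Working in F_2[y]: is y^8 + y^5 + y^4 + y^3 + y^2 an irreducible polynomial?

Write f(y) = y^8 + y^5 + y^4 + y^3 + y^2.
Check for roots in F_2: f(0) = 0 → root; f(1) = 1.
f(0) = 0, so (y) divides f(y); f is reducible.

No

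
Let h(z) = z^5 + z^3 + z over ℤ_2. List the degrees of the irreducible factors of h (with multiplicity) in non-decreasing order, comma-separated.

1, 2, 2

Roots in ℤ_2: h(0) = 0 → root; h(1) = 1.
Linear factors from roots: (z).
Complete factorization: h(z) = (z)·(z^2 + z + 1)^2.
Factor degrees with multiplicity: 1 + 2 + 2 = 5.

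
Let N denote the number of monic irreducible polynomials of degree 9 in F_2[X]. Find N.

The number of monic irreducibles of degree 9 over GF(2) is (1/9)·Σ_{d∣9} μ(9/d) 2^d.
Divisors of 9: 1, 3, 9; μ(9/d) for each: 0, -1, 1.
Σ = − 2^3 + 2^9 = 504.
N = 504/9 = 56.

56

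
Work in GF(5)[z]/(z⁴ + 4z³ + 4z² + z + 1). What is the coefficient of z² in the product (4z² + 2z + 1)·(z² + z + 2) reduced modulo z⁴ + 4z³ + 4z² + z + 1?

0

Multiply in GF(5)[z]: (4z² + 2z + 1)·(z² + z + 2) = 4z⁴ + z³ + z² + 2.
Reduce using z⁴ ≡ z³ + z² + 4z + 4 (mod z⁴ + 4z³ + 4z² + z + 1).
Reduced: z + 3.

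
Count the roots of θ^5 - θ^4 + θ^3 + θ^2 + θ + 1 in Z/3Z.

0

Write f(θ) = θ^5 - θ^4 + θ^3 + θ^2 + θ + 1.
Evaluate at each of the 3 elements of Z/3Z:
f(0) = 1; f(1) = 1; f(2) = 1.
No element is a root.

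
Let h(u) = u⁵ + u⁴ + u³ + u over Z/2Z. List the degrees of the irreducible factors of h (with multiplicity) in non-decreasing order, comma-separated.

Roots in Z/2Z: h(0) = 0 → root; h(1) = 0 → root.
Linear factors from roots: (u), (u + 1).
Complete factorization: h(u) = (u)·(u + 1)·(u³ + u + 1).
Factor degrees with multiplicity: 1 + 1 + 3 = 5.

1, 1, 3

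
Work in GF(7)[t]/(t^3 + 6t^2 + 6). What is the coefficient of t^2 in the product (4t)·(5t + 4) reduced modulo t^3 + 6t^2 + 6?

6

Multiply in GF(7)[t]: (4t)·(5t + 4) = 6t^2 + 2t.
Reduced: 6t^2 + 2t.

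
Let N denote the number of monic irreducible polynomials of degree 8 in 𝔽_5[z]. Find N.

The number of monic irreducibles of degree 8 over GF(5) is (1/8)·Σ_{d∣8} μ(8/d) 5^d.
Divisors of 8: 1, 2, 4, 8; μ(8/d) for each: 0, 0, -1, 1.
Σ = − 5^4 + 5^8 = 390000.
N = 390000/8 = 48750.

48750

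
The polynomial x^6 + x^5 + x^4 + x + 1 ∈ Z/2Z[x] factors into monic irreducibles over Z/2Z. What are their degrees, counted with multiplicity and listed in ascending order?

6

Write g(x) = x^6 + x^5 + x^4 + x + 1.
Roots in Z/2Z: g(0) = 1; g(1) = 1.
Complete factorization: g(x) = (x^6 + x^5 + x^4 + x + 1).
Factor degrees with multiplicity: 6 = 6.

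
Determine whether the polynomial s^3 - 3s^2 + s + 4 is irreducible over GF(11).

Write P(s) = s^3 - 3s^2 + s + 4.
Check each element of GF(11) for a root: P(0)=4, P(1)=3, P(2)=2, P(3)=7, P(4)=2, P(5)=4, P(6)=8, P(7)=9, P(8)=2, P(9)=4, P(10)=10.
No roots. A degree-3 polynomial over a field with no linear factor is irreducible.

Yes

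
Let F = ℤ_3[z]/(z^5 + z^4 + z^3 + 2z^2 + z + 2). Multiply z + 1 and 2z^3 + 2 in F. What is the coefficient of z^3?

Multiply in ℤ_3[z]: (z + 1)·(2z^3 + 2) = 2z^4 + 2z^3 + 2z + 2.
Reduced: 2z^4 + 2z^3 + 2z + 2.

2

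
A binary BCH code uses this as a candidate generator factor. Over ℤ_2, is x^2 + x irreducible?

Write m(x) = x^2 + x.
Check for roots in ℤ_2: m(0) = 0 → root; m(1) = 0 → root.
m(0) = 0, so (x) divides m(x); m is reducible.

No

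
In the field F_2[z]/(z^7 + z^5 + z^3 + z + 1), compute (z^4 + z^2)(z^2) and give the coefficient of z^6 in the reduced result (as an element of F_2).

1

Multiply in F_2[z]: (z^4 + z^2)·(z^2) = z^6 + z^4.
Reduced: z^6 + z^4.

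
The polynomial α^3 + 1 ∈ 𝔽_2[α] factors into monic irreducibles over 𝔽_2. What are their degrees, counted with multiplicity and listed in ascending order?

Write f(α) = α^3 + 1.
Roots in 𝔽_2: f(0) = 1; f(1) = 0 → root.
Linear factors from roots: (α + 1).
Complete factorization: f(α) = (α + 1)·(α^2 + α + 1).
Factor degrees with multiplicity: 1 + 2 = 3.

1, 2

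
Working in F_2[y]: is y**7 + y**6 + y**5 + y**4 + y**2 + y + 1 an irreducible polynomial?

Write f(y) = y**7 + y**6 + y**5 + y**4 + y**2 + y + 1.
Check for roots in F_2: f(0) = 1; f(1) = 1.
No roots, so no linear factors.
Monic irreducibles of degree 2 over GF(2): y**2 + y + 1.
None of them divide f (all give nonzero remainder).
Monic irreducibles of degree 3 over GF(2): y**3 + y + 1, y**3 + y**2 + 1.
None of them divide f (all give nonzero remainder).
No irreducible factor of degree ≤ 3 exists, so f is irreducible over GF(2).

Yes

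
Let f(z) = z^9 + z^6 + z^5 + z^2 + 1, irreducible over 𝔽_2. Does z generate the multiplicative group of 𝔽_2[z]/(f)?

|GF(2^9)^×| = 2^9 − 1 = 511. Prime factorization: 511 = 7·73.
f is primitive ⇔ z has order 511 in GF(2)[z]/(f), i.e. z^(511/q) ≠ 1 for each prime q | 511.
z^(73) mod f = 1
z^(7) mod f = z^7.
Since z^(73) = 1, the order of z divides 73 < 511; not primitive.

No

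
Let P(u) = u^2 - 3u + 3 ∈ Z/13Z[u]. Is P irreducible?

No

Check each element of Z/13Z for a root: P(0)=3, P(1)=1, P(2)=1, P(3)=3, P(4)=7, P(5)=0, P(6)=8, P(7)=5, P(8)=4, P(9)=5, P(10)=8, P(11)=0, P(12)=7.
P(5) = 0, so (u − 5) divides P(u); P is reducible.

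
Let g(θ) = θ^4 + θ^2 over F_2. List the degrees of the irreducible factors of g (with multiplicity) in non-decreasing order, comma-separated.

1, 1, 1, 1

Roots in F_2: g(0) = 0 → root; g(1) = 0 → root.
Linear factors from roots: (θ), (θ + 1).
Complete factorization: g(θ) = (θ)^2·(θ + 1)^2.
Factor degrees with multiplicity: 1 + 1 + 1 + 1 = 4.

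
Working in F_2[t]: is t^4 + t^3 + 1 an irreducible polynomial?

Yes

Write h(t) = t^4 + t^3 + 1.
Check for roots in F_2: h(0) = 1; h(1) = 1.
No roots, so no linear factors.
Monic irreducibles of degree 2 over GF(2): t^2 + t + 1.
None of them divide h (all give nonzero remainder).
No irreducible factor of degree ≤ 2 exists, so h is irreducible over GF(2).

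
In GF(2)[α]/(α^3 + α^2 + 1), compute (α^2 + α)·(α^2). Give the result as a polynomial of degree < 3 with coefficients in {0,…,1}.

α

Multiply in GF(2)[α]: (α^2 + α)·(α^2) = α^4 + α^3.
Reduce using α^3 ≡ α^2 + 1 (mod α^3 + α^2 + 1).
Reduced: α.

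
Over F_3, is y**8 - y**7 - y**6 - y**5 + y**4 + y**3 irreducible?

Write h(y) = y**8 - y**7 - y**6 - y**5 + y**4 + y**3.
Check for roots in F_3: h(0) = 0 → root; h(1) = 0 → root; h(2) = 2.
h(0) = 0, so (y) divides h(y); h is reducible.

No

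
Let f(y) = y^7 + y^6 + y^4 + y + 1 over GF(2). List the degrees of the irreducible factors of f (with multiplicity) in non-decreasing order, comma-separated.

Roots in GF(2): f(0) = 1; f(1) = 1.
Complete factorization: f(y) = (y^7 + y^6 + y^4 + y + 1).
Factor degrees with multiplicity: 7 = 7.

7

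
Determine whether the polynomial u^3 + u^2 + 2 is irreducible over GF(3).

Yes

Write P(u) = u^3 + u^2 + 2.
Check for roots in GF(3): P(0) = 2; P(1) = 1; P(2) = 2.
No roots. A degree-3 polynomial over a field with no linear factor is irreducible.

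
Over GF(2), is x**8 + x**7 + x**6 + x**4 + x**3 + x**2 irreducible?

No

Write g(x) = x**8 + x**7 + x**6 + x**4 + x**3 + x**2.
Check for roots in GF(2): g(0) = 0 → root; g(1) = 0 → root.
g(0) = 0, so (x) divides g(x); g is reducible.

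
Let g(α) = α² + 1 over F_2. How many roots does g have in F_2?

Evaluate at each of the 2 elements of F_2:
g(0) = 1; g(1) = 0 → root.
Roots: {1}.

1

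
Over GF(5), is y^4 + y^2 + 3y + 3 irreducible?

Yes

Write h(y) = y^4 + y^2 + 3y + 3.
Check for roots in GF(5): h(0) = 3; h(1) = 3; h(2) = 4; h(3) = 2; h(4) = 2.
No roots, so no linear factors.
Degree-2 irreducible divisors: test the 10 monic irreducibles of degree 2 over GF(5).
None of them divide h (all give nonzero remainder).
No irreducible factor of degree ≤ 2 exists, so h is irreducible over GF(5).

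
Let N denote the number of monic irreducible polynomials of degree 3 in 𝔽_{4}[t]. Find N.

Gauss's count: N_{4}(3) = (1/3) Σ_{d|3} μ(3/d)·4^d.
Divisors of 3: 1, 3; μ(3/d) for each: -1, 1.
Σ = − 4^1 + 4^3 = 60.
N = 60/3 = 20.

20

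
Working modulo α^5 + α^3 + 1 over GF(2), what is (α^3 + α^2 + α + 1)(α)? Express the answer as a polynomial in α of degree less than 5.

Multiply in GF(2)[α]: (α^3 + α^2 + α + 1)·(α) = α^4 + α^3 + α^2 + α.
Reduced: α^4 + α^3 + α^2 + α.

α^4 + α^3 + α^2 + α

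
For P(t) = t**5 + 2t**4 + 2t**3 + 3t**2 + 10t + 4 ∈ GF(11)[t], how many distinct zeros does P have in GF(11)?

Evaluate at each of the 11 elements of GF(11):
P(0) = 4; P(1) = 0 → root; P(2) = 6; P(3) = 3; P(4) = 7; P(5) = 2; P(6) = 5; P(7) = 10; P(8) = 9; P(9) = 2; P(10) = 7.
Roots: {1}.

1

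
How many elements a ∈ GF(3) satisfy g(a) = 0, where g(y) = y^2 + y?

2

Evaluate at each of the 3 elements of GF(3):
g(0) = 0 → root; g(1) = 2; g(2) = 0 → root.
Roots: {0, 2}.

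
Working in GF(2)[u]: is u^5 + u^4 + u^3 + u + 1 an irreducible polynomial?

Write h(u) = u^5 + u^4 + u^3 + u + 1.
Check for roots in GF(2): h(0) = 1; h(1) = 1.
No roots, so no linear factors.
Monic irreducibles of degree 2 over GF(2): u^2 + u + 1.
None of them divide h (all give nonzero remainder).
No irreducible factor of degree ≤ 2 exists, so h is irreducible over GF(2).

Yes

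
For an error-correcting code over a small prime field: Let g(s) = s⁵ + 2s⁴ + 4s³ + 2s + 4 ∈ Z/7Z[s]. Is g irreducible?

Check for roots in Z/7Z: g(0) = 4; g(1) = 6; g(2) = 6; g(3) = 5; g(4) = 5; g(5) = 3; g(6) = 6.
No roots, so no linear factors.
Degree-2 irreducible divisors: test the 21 monic irreducibles of degree 2 over GF(7).
None of them divide g (all give nonzero remainder).
No irreducible factor of degree ≤ 2 exists, so g is irreducible over GF(7).

Yes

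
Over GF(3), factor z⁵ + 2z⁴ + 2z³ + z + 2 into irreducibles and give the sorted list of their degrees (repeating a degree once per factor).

1, 4

Write f(z) = z⁵ + 2z⁴ + 2z³ + z + 2.
Roots in GF(3): f(0) = 2; f(1) = 2; f(2) = 0 → root.
Linear factors from roots: (z + 1).
Complete factorization: f(z) = (z + 1)·(z⁴ + z³ + z² + 2z + 2).
Factor degrees with multiplicity: 1 + 4 = 5.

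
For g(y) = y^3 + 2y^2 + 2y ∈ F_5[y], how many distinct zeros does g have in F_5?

3

Evaluate at each of the 5 elements of F_5:
g(0) = 0 → root; g(1) = 0 → root; g(2) = 0 → root; g(3) = 1; g(4) = 4.
Roots: {0, 1, 2}.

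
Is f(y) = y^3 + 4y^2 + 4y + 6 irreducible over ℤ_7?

Check for roots in ℤ_7: f(0) = 6; f(1) = 1; f(2) = 3; f(3) = 4; f(4) = 3; f(5) = 6; f(6) = 5.
No roots. A degree-3 polynomial over a field with no linear factor is irreducible.

Yes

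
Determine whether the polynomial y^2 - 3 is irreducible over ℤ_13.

Write f(y) = y^2 - 3.
Check each element of ℤ_13 for a root: f(0)=10, f(1)=11, f(2)=1, f(3)=6, f(4)=0, f(5)=9, f(6)=7, f(7)=7, f(8)=9, f(9)=0, f(10)=6, f(11)=1, f(12)=11.
f(4) = 0, so (y − 4) divides f(y); f is reducible.

No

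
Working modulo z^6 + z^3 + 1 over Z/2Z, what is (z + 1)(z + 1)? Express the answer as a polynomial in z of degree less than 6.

z^2 + 1

Multiply in Z/2Z[z]: (z + 1)·(z + 1) = z^2 + 1.
Reduced: z^2 + 1.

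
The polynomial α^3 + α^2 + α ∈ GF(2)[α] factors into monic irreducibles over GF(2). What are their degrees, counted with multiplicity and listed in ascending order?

1, 2

Write h(α) = α^3 + α^2 + α.
Roots in GF(2): h(0) = 0 → root; h(1) = 1.
Linear factors from roots: (α).
Complete factorization: h(α) = (α)·(α^2 + α + 1).
Factor degrees with multiplicity: 1 + 2 = 3.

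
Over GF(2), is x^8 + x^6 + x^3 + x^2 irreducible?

No

Write f(x) = x^8 + x^6 + x^3 + x^2.
Check for roots in GF(2): f(0) = 0 → root; f(1) = 0 → root.
f(0) = 0, so (x) divides f(x); f is reducible.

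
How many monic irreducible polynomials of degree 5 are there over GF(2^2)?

204

x^(4^5) − x is the product of all monic irreducibles of degree dividing 5; Möbius inversion gives N = (1/5) Σ μ(5/d)·4^d.
Divisors of 5: 1, 5; μ(5/d) for each: -1, 1.
Σ = − 4^1 + 4^5 = 1020.
N = 1020/5 = 204.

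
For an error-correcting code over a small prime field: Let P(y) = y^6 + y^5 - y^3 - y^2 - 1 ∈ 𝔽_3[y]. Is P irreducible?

Yes

Check for roots in 𝔽_3: P(0) = 2; P(1) = 2; P(2) = 2.
No roots, so no linear factors.
Monic irreducibles of degree 2 over GF(3): y^2 + 1, y^2 + y - 1, y^2 - y - 1.
None of them divide P (all give nonzero remainder).
Degree-3 irreducible divisors: test the 8 monic irreducibles of degree 3 over GF(3).
None of them divide P (all give nonzero remainder).
No irreducible factor of degree ≤ 3 exists, so P is irreducible over GF(3).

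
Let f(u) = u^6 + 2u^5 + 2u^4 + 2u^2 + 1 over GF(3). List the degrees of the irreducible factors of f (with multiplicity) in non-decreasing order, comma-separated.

Roots in GF(3): f(0) = 1; f(1) = 2; f(2) = 1.
Complete factorization: f(u) = (u^2 + u + 2)·(u^4 + u^3 + 2u^2 + 2u + 2).
Factor degrees with multiplicity: 2 + 4 = 6.

2, 4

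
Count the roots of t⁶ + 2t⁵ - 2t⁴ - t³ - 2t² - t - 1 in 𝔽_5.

Write P(t) = t⁶ + 2t⁵ - 2t⁴ - t³ - 2t² - t - 1.
Evaluate at each of the 5 elements of 𝔽_5:
P(0) = 4; P(1) = 1; P(2) = 2; P(3) = 4; P(4) = 1.
No element is a root.

0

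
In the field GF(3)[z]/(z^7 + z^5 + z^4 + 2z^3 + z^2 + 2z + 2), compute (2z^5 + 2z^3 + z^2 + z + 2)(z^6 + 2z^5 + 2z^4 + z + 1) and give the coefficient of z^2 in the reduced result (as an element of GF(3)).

Multiply in GF(3)[z]: (2z^5 + 2z^3 + z^2 + z + 2)·(z^6 + 2z^5 + 2z^4 + z + 1) = 2z^11 + z^10 + 2z^8 + z^7 + 2z^6 + 2z^5 + 2z^2 + 2.
Reduce using z^7 ≡ 2z^5 + 2z^4 + z^3 + 2z^2 + z + 1 (mod z^7 + z^5 + z^4 + 2z^3 + z^2 + 2z + 2).
Reduced: z^6 + z^5 + z^3 + z^2.

1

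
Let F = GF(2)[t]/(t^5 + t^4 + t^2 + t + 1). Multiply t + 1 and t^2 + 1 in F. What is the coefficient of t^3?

1

Multiply in GF(2)[t]: (t + 1)·(t^2 + 1) = t^3 + t^2 + t + 1.
Reduced: t^3 + t^2 + t + 1.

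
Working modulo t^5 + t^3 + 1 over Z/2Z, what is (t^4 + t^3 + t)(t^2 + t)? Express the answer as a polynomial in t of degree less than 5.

t^3 + t^2 + t

Multiply in Z/2Z[t]: (t^4 + t^3 + t)·(t^2 + t) = t^6 + t^4 + t^3 + t^2.
Reduce using t^5 ≡ t^3 + 1 (mod t^5 + t^3 + 1).
Reduced: t^3 + t^2 + t.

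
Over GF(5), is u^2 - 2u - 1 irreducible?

Yes

Write g(u) = u^2 - 2u - 1.
Check for roots in GF(5): g(0) = 4; g(1) = 3; g(2) = 4; g(3) = 2; g(4) = 2.
No roots. A degree-2 polynomial over a field with no linear factor is irreducible.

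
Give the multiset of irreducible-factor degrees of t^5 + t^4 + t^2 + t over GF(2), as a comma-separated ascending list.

Write h(t) = t^5 + t^4 + t^2 + t.
Roots in GF(2): h(0) = 0 → root; h(1) = 0 → root.
Linear factors from roots: (t), (t + 1).
Complete factorization: h(t) = (t)·(t + 1)^2·(t^2 + t + 1).
Factor degrees with multiplicity: 1 + 1 + 1 + 2 = 5.

1, 1, 1, 2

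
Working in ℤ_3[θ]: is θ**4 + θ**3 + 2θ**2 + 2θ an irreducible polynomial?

No

Write P(θ) = θ**4 + θ**3 + 2θ**2 + 2θ.
Check for roots in ℤ_3: P(0) = 0 → root; P(1) = 0 → root; P(2) = 0 → root.
P(0) = 0, so (θ) divides P(θ); P is reducible.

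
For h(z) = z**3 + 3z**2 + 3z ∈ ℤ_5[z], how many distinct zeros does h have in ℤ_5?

1

Evaluate at each of the 5 elements of ℤ_5:
h(0) = 0 → root; h(1) = 2; h(2) = 1; h(3) = 3; h(4) = 4.
Roots: {0}.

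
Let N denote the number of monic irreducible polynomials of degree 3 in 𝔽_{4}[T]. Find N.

20

The number of monic irreducibles of degree 3 over GF(4) is (1/3)·Σ_{d∣3} μ(3/d) 4^d.
Divisors of 3: 1, 3; μ(3/d) for each: -1, 1.
Σ = − 4^1 + 4^3 = 60.
N = 60/3 = 20.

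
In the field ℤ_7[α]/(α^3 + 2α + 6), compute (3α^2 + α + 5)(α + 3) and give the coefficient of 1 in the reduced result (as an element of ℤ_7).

Multiply in ℤ_7[α]: (3α^2 + α + 5)·(α + 3) = 3α^3 + 3α^2 + α + 1.
Reduce using α^3 ≡ 5α + 1 (mod α^3 + 2α + 6).
Reduced: 3α^2 + 2α + 4.

4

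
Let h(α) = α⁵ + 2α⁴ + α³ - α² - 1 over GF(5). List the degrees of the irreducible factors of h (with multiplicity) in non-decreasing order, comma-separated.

2, 3

Roots in GF(5): h(0) = 4; h(1) = 2; h(2) = 2; h(3) = 2; h(4) = 3.
Complete factorization: h(α) = (α² + 2α - 2)·(α³ - 2α - 2).
Factor degrees with multiplicity: 2 + 3 = 5.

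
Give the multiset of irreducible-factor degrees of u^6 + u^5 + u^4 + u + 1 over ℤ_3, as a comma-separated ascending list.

6

Write g(u) = u^6 + u^5 + u^4 + u + 1.
Roots in ℤ_3: g(0) = 1; g(1) = 2; g(2) = 1.
Complete factorization: g(u) = (u^6 + u^5 + u^4 + u + 1).
Factor degrees with multiplicity: 6 = 6.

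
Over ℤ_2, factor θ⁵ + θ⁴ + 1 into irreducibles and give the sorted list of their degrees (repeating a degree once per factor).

Write f(θ) = θ⁵ + θ⁴ + 1.
Roots in ℤ_2: f(0) = 1; f(1) = 1.
Complete factorization: f(θ) = (θ² + θ + 1)·(θ³ + θ + 1).
Factor degrees with multiplicity: 2 + 3 = 5.

2, 3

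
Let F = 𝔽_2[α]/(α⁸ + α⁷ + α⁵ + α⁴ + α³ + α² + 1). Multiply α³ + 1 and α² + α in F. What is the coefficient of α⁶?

0

Multiply in 𝔽_2[α]: (α³ + 1)·(α² + α) = α⁵ + α⁴ + α² + α.
Reduced: α⁵ + α⁴ + α² + α.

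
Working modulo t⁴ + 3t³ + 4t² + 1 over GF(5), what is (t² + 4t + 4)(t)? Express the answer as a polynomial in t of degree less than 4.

Multiply in GF(5)[t]: (t² + 4t + 4)·(t) = t³ + 4t² + 4t.
Reduced: t³ + 4t² + 4t.

t^3 + 4t^2 + 4t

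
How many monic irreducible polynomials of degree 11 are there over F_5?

Gauss's count: N_{5}(11) = (1/11) Σ_{d|11} μ(11/d)·5^d.
Divisors of 11: 1, 11; μ(11/d) for each: -1, 1.
Σ = − 5^1 + 5^11 = 48828120.
N = 48828120/11 = 4438920.

4438920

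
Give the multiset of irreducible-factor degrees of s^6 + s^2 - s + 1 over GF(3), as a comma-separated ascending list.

Write h(s) = s^6 + s^2 - s + 1.
Roots in GF(3): h(0) = 1; h(1) = 2; h(2) = 1.
Complete factorization: h(s) = (s^6 + s^2 - s + 1).
Factor degrees with multiplicity: 6 = 6.

6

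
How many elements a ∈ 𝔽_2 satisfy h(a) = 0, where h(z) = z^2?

1

Evaluate at each of the 2 elements of 𝔽_2:
h(0) = 0 → root; h(1) = 1.
Roots: {0}.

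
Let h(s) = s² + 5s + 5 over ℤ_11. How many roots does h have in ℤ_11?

Evaluate at each of the 11 elements of ℤ_11:
h(0) = 5; h(1) = 0 → root; h(2) = 8; h(3) = 7; h(4) = 8; h(5) = 0 → root; h(6) = 5; h(7) = 1; h(8) = 10; h(9) = 10; h(10) = 1.
Roots: {1, 5}.

2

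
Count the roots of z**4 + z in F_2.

Write h(z) = z**4 + z.
Evaluate at each of the 2 elements of F_2:
h(0) = 0 → root; h(1) = 0 → root.
Roots: {0, 1}.

2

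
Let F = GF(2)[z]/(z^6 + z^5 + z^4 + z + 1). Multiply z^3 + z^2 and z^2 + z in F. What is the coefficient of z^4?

0

Multiply in GF(2)[z]: (z^3 + z^2)·(z^2 + z) = z^5 + z^3.
Reduced: z^5 + z^3.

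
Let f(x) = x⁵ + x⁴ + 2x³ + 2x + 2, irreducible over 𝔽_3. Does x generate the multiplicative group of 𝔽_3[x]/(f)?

No

|GF(3^5)^×| = 3^5 − 1 = 242. Prime factorization: 242 = 2·11^2.
f is primitive ⇔ x has order 242 in GF(3)[x]/(f), i.e. x^(242/q) ≠ 1 for each prime q | 242.
x^(121) mod f = 1
x^(22) mod f = x⁴ + 2x.
Since x^(121) = 1, the order of x divides 121 < 242; not primitive.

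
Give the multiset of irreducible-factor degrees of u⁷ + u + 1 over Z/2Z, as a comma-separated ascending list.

Write h(u) = u⁷ + u + 1.
Roots in Z/2Z: h(0) = 1; h(1) = 1.
Complete factorization: h(u) = (u⁷ + u + 1).
Factor degrees with multiplicity: 7 = 7.

7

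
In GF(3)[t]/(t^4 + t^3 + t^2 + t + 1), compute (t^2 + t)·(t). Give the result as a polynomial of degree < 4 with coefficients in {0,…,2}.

t^3 + t^2

Multiply in GF(3)[t]: (t^2 + t)·(t) = t^3 + t^2.
Reduced: t^3 + t^2.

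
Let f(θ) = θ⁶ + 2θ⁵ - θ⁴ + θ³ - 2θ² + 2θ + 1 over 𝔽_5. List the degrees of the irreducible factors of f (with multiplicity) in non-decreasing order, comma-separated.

Roots in 𝔽_5: f(0) = 1; f(1) = 4; f(2) = 2; f(3) = 0 → root; f(4) = 4.
Linear factors from roots: (θ + 2).
Complete factorization: f(θ) = (θ + 2)·(θ² - θ + 2)·(θ³ + θ² - 2θ - 1).
Factor degrees with multiplicity: 1 + 2 + 3 = 6.

1, 2, 3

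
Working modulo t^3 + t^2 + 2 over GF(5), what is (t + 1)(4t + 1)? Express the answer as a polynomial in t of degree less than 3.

Multiply in GF(5)[t]: (t + 1)·(4t + 1) = 4t^2 + 1.
Reduced: 4t^2 + 1.

4t^2 + 1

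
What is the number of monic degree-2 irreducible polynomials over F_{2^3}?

28

By the necklace-counting formula, N_8(2) = (1/2) Σ_{d|2} μ(2/d)·8^d.
Divisors of 2: 1, 2; μ(2/d) for each: -1, 1.
Σ = − 8^1 + 8^2 = 56.
N = 56/2 = 28.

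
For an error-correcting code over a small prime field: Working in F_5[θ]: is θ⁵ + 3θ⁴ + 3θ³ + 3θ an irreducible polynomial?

Write g(θ) = θ⁵ + 3θ⁴ + 3θ³ + 3θ.
Check for roots in F_5: g(0) = 0 → root; g(1) = 0 → root; g(2) = 0 → root; g(3) = 1; g(4) = 1.
g(0) = 0, so (θ) divides g(θ); g is reducible.

No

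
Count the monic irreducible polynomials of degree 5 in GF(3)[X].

Gauss's count: N_{3}(5) = (1/5) Σ_{d|5} μ(5/d)·3^d.
Divisors of 5: 1, 5; μ(5/d) for each: -1, 1.
Σ = − 3^1 + 3^5 = 240.
N = 240/5 = 48.

48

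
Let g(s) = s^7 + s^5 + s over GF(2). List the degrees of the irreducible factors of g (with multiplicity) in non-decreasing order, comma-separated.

1, 3, 3

Roots in GF(2): g(0) = 0 → root; g(1) = 1.
Linear factors from roots: (s).
Complete factorization: g(s) = (s)·(s^3 + s^2 + 1)^2.
Factor degrees with multiplicity: 1 + 3 + 3 = 7.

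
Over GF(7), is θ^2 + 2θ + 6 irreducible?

No

Write P(θ) = θ^2 + 2θ + 6.
Check for roots in GF(7): P(0) = 6; P(1) = 2; P(2) = 0 → root; P(3) = 0 → root; P(4) = 2; P(5) = 6; P(6) = 5.
P(2) = 0, so (θ − 2) divides P(θ); P is reducible.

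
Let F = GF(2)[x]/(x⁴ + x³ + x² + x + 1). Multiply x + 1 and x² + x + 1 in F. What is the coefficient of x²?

Multiply in GF(2)[x]: (x + 1)·(x² + x + 1) = x³ + 1.
Reduced: x³ + 1.

0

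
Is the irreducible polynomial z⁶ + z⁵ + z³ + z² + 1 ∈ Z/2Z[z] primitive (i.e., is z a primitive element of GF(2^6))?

Yes

Write f(z) = z⁶ + z⁵ + z³ + z² + 1.
|GF(2^6)^×| = 2^6 − 1 = 63. Prime factorization: 63 = 3^2·7.
f is primitive ⇔ z has order 63 in GF(2)[z]/(f), i.e. z^(63/q) ≠ 1 for each prime q | 63.
z^(21) mod f = z⁴ + z² + z + 1.
z^(9) mod f = z² + z.
None equal 1, so z has full order 63; f is primitive.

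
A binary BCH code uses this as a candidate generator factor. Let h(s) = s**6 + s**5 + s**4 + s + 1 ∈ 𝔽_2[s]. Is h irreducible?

Yes

Check for roots in 𝔽_2: h(0) = 1; h(1) = 1.
No roots, so no linear factors.
Monic irreducibles of degree 2 over GF(2): s**2 + s + 1.
None of them divide h (all give nonzero remainder).
Monic irreducibles of degree 3 over GF(2): s**3 + s + 1, s**3 + s**2 + 1.
None of them divide h (all give nonzero remainder).
No irreducible factor of degree ≤ 3 exists, so h is irreducible over GF(2).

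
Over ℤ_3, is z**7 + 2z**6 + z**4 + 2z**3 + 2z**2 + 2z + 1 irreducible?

Yes

Write h(z) = z**7 + 2z**6 + z**4 + 2z**3 + 2z**2 + 2z + 1.
Check for roots in ℤ_3: h(0) = 1; h(1) = 2; h(2) = 1.
No roots, so no linear factors.
Monic irreducibles of degree 2 over GF(3): z**2 + 1, z**2 + z + 2, z**2 + 2z + 2.
None of them divide h (all give nonzero remainder).
Degree-3 irreducible divisors: test the 8 monic irreducibles of degree 3 over GF(3).
None of them divide h (all give nonzero remainder).
No irreducible factor of degree ≤ 3 exists, so h is irreducible over GF(3).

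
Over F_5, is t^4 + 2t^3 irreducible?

No

Write P(t) = t^4 + 2t^3.
Check for roots in F_5: P(0) = 0 → root; P(1) = 3; P(2) = 2; P(3) = 0 → root; P(4) = 4.
P(0) = 0, so (t) divides P(t); P is reducible.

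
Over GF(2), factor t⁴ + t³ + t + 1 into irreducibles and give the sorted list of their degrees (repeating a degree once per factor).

1, 1, 2

Write f(t) = t⁴ + t³ + t + 1.
Roots in GF(2): f(0) = 1; f(1) = 0 → root.
Linear factors from roots: (t + 1).
Complete factorization: f(t) = (t + 1)^2·(t² + t + 1).
Factor degrees with multiplicity: 1 + 1 + 2 = 4.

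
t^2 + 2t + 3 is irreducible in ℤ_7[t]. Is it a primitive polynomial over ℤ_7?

Yes

Write f(t) = t^2 + 2t + 3.
|GF(7^2)^×| = 7^2 − 1 = 48. Prime factorization: 48 = 2^4·3.
f is primitive ⇔ t has order 48 in GF(7)[t]/(f), i.e. t^(48/q) ≠ 1 for each prime q | 48.
t^(24) mod f = 6.
t^(16) mod f = 2.
None equal 1, so t has full order 48; f is primitive.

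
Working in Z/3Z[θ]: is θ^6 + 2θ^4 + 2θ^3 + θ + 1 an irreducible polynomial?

Write h(θ) = θ^6 + 2θ^4 + 2θ^3 + θ + 1.
Check for roots in Z/3Z: h(0) = 1; h(1) = 1; h(2) = 1.
No roots, so no linear factors.
Monic irreducibles of degree 2 over GF(3): θ^2 + 1, θ^2 + θ + 2, θ^2 + 2θ + 2.
None of them divide h (all give nonzero remainder).
Degree-3 irreducible divisors: test the 8 monic irreducibles of degree 3 over GF(3).
None of them divide h (all give nonzero remainder).
No irreducible factor of degree ≤ 3 exists, so h is irreducible over GF(3).

Yes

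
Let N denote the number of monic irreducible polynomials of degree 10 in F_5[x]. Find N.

The number of monic irreducibles of degree 10 over GF(5) is (1/10)·Σ_{d∣10} μ(10/d) 5^d.
Divisors of 10: 1, 2, 5, 10; μ(10/d) for each: 1, -1, -1, 1.
Σ = 5^1 − 5^2 − 5^5 + 5^10 = 9762480.
N = 9762480/10 = 976248.

976248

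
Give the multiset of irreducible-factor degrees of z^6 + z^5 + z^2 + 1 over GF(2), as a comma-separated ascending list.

Write g(z) = z^6 + z^5 + z^2 + 1.
Roots in GF(2): g(0) = 1; g(1) = 0 → root.
Linear factors from roots: (z + 1).
Complete factorization: g(z) = (z + 1)·(z^2 + z + 1)·(z^3 + z^2 + 1).
Factor degrees with multiplicity: 1 + 2 + 3 = 6.

1, 2, 3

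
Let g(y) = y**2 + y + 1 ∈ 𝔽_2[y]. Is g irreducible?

Yes

Check for roots in 𝔽_2: g(0) = 1; g(1) = 1.
No roots. A degree-2 polynomial over a field with no linear factor is irreducible.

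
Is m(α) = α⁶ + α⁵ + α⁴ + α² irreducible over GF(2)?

No

Check for roots in GF(2): m(0) = 0 → root; m(1) = 0 → root.
m(0) = 0, so (α) divides m(α); m is reducible.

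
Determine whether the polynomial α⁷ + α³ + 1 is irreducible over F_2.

Write g(α) = α⁷ + α³ + 1.
Check for roots in F_2: g(0) = 1; g(1) = 1.
No roots, so no linear factors.
Monic irreducibles of degree 2 over GF(2): α² + α + 1.
None of them divide g (all give nonzero remainder).
Monic irreducibles of degree 3 over GF(2): α³ + α + 1, α³ + α² + 1.
None of them divide g (all give nonzero remainder).
No irreducible factor of degree ≤ 3 exists, so g is irreducible over GF(2).

Yes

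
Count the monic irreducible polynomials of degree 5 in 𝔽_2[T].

6

Gauss's count: N_{2}(5) = (1/5) Σ_{d|5} μ(5/d)·2^d.
Divisors of 5: 1, 5; μ(5/d) for each: -1, 1.
Σ = − 2^1 + 2^5 = 30.
N = 30/5 = 6.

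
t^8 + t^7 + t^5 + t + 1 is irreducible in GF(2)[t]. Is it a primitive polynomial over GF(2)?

No

Write f(t) = t^8 + t^7 + t^5 + t + 1.
|GF(2^8)^×| = 2^8 − 1 = 255. Prime factorization: 255 = 3·5·17.
f is primitive ⇔ t has order 255 in GF(2)[t]/(f), i.e. t^(255/q) ≠ 1 for each prime q | 255.
t^(85) mod f = 1
t^(51) mod f = t^6 + t^4 + t^3 + t.
t^(15) mod f = t^5 + t^4 + t^3.
Since t^(85) = 1, the order of t divides 85 < 255; not primitive.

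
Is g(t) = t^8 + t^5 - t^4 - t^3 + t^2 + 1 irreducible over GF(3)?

Yes

Check for roots in GF(3): g(0) = 1; g(1) = 2; g(2) = 2.
No roots, so no linear factors.
Monic irreducibles of degree 2 over GF(3): t^2 + 1, t^2 + t - 1, t^2 - t - 1.
None of them divide g (all give nonzero remainder).
Degree-3 irreducible divisors: test the 8 monic irreducibles of degree 3 over GF(3).
None of them divide g (all give nonzero remainder).
Degree-4 irreducible divisors: test the 18 monic irreducibles of degree 4 over GF(3).
None of them divide g (all give nonzero remainder).
No irreducible factor of degree ≤ 4 exists, so g is irreducible over GF(3).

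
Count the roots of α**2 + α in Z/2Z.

Write f(α) = α**2 + α.
Evaluate at each of the 2 elements of Z/2Z:
f(0) = 0 → root; f(1) = 0 → root.
Roots: {0, 1}.

2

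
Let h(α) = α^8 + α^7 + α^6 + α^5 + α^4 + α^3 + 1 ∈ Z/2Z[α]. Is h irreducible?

Yes

Check for roots in Z/2Z: h(0) = 1; h(1) = 1.
No roots, so no linear factors.
Monic irreducibles of degree 2 over GF(2): α^2 + α + 1.
None of them divide h (all give nonzero remainder).
Monic irreducibles of degree 3 over GF(2): α^3 + α + 1, α^3 + α^2 + 1.
None of them divide h (all give nonzero remainder).
Monic irreducibles of degree 4 over GF(2): α^4 + α + 1, α^4 + α^3 + 1, α^4 + α^3 + α^2 + α + 1.
None of them divide h (all give nonzero remainder).
No irreducible factor of degree ≤ 4 exists, so h is irreducible over GF(2).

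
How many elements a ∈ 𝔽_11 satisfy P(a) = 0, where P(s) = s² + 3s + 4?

2

Evaluate at each of the 11 elements of 𝔽_11:
P(0) = 4; P(1) = 8; P(2) = 3; P(3) = 0 → root; P(4) = 10; P(5) = 0 → root; P(6) = 3; P(7) = 8; P(8) = 4; P(9) = 2; P(10) = 2.
Roots: {3, 5}.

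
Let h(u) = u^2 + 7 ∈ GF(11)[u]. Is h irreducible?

No

Check each element of GF(11) for a root: h(0)=7, h(1)=8, h(2)=0, h(3)=5, h(4)=1, h(5)=10, h(6)=10, h(7)=1, h(8)=5, h(9)=0, h(10)=8.
h(2) = 0, so (u − 2) divides h(u); h is reducible.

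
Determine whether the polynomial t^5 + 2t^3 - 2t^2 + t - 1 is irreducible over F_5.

Write m(t) = t^5 + 2t^3 - 2t^2 + t - 1.
Check for roots in F_5: m(0) = 4; m(1) = 1; m(2) = 1; m(3) = 1; m(4) = 3.
No roots, so no linear factors.
Degree-2 irreducible divisors: test the 10 monic irreducibles of degree 2 over GF(5).
None of them divide m (all give nonzero remainder).
No irreducible factor of degree ≤ 2 exists, so m is irreducible over GF(5).

Yes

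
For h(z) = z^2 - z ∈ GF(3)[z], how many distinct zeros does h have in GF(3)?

Evaluate at each of the 3 elements of GF(3):
h(0) = 0 → root; h(1) = 0 → root; h(2) = 2.
Roots: {0, 1}.

2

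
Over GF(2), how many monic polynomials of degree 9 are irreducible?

By the necklace-counting formula, N_2(9) = (1/9) Σ_{d|9} μ(9/d)·2^d.
Divisors of 9: 1, 3, 9; μ(9/d) for each: 0, -1, 1.
Σ = − 2^3 + 2^9 = 504.
N = 504/9 = 56.

56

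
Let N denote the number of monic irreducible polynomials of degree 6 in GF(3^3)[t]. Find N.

64566684

Gauss's count: N_{27}(6) = (1/6) Σ_{d|6} μ(6/d)·27^d.
Divisors of 6: 1, 2, 3, 6; μ(6/d) for each: 1, -1, -1, 1.
Σ = 27^1 − 27^2 − 27^3 + 27^6 = 387400104.
N = 387400104/6 = 64566684.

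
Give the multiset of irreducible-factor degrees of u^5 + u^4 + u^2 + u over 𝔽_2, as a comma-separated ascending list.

Write h(u) = u^5 + u^4 + u^2 + u.
Roots in 𝔽_2: h(0) = 0 → root; h(1) = 0 → root.
Linear factors from roots: (u), (u + 1).
Complete factorization: h(u) = (u)·(u + 1)^2·(u^2 + u + 1).
Factor degrees with multiplicity: 1 + 1 + 1 + 2 = 5.

1, 1, 1, 2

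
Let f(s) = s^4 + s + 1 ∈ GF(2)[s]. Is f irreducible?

Check for roots in GF(2): f(0) = 1; f(1) = 1.
No roots, so no linear factors.
Monic irreducibles of degree 2 over GF(2): s^2 + s + 1.
None of them divide f (all give nonzero remainder).
No irreducible factor of degree ≤ 2 exists, so f is irreducible over GF(2).

Yes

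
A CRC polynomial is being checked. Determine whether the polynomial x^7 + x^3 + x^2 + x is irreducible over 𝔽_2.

No

Write m(x) = x^7 + x^3 + x^2 + x.
Check for roots in 𝔽_2: m(0) = 0 → root; m(1) = 0 → root.
m(0) = 0, so (x) divides m(x); m is reducible.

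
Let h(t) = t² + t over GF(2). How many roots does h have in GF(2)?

2

Evaluate at each of the 2 elements of GF(2):
h(0) = 0 → root; h(1) = 0 → root.
Roots: {0, 1}.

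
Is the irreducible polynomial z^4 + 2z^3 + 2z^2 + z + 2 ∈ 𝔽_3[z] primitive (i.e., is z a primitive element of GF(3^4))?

Write f(z) = z^4 + 2z^3 + 2z^2 + z + 2.
|GF(3^4)^×| = 3^4 − 1 = 80. Prime factorization: 80 = 2^4·5.
f is primitive ⇔ z has order 80 in GF(3)[z]/(f), i.e. z^(80/q) ≠ 1 for each prime q | 80.
z^(40) mod f = 2.
z^(16) mod f = z^2 + 2z.
None equal 1, so z has full order 80; f is primitive.

Yes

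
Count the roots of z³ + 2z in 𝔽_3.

3

Write h(z) = z³ + 2z.
Evaluate at each of the 3 elements of 𝔽_3:
h(0) = 0 → root; h(1) = 0 → root; h(2) = 0 → root.
Roots: {0, 1, 2}.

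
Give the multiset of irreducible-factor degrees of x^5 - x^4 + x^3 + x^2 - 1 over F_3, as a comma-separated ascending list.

Write g(x) = x^5 - x^4 + x^3 + x^2 - 1.
Roots in F_3: g(0) = 2; g(1) = 1; g(2) = 0 → root.
Linear factors from roots: (x + 1).
Complete factorization: g(x) = (x + 1)·(x^2 + 1)·(x^2 + x - 1).
Factor degrees with multiplicity: 1 + 2 + 2 = 5.

1, 2, 2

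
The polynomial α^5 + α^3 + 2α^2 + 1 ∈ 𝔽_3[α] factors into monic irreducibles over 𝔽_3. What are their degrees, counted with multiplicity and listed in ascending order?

Write h(α) = α^5 + α^3 + 2α^2 + 1.
Roots in 𝔽_3: h(0) = 1; h(1) = 2; h(2) = 1.
Complete factorization: h(α) = (α^5 + α^3 + 2α^2 + 1).
Factor degrees with multiplicity: 5 = 5.

5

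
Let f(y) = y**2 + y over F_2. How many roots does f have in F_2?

2

Evaluate at each of the 2 elements of F_2:
f(0) = 0 → root; f(1) = 0 → root.
Roots: {0, 1}.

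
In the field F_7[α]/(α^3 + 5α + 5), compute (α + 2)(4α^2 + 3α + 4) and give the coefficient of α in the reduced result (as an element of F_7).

Multiply in F_7[α]: (α + 2)·(4α^2 + 3α + 4) = 4α^3 + 4α^2 + 3α + 1.
Reduce using α^3 ≡ 2α + 2 (mod α^3 + 5α + 5).
Reduced: 4α^2 + 4α + 2.

4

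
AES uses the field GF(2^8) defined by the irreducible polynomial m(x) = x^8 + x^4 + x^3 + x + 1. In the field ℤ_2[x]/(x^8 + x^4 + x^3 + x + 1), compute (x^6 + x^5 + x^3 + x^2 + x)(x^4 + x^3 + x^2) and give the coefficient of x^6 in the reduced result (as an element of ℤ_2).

Multiply in ℤ_2[x]: (x^6 + x^5 + x^3 + x^2 + x)·(x^4 + x^3 + x^2) = x^10 + x^5 + x^3.
Reduce using x^8 ≡ x^4 + x^3 + x + 1 (mod x^8 + x^4 + x^3 + x + 1).
Reduced: x^6 + x^2.

1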